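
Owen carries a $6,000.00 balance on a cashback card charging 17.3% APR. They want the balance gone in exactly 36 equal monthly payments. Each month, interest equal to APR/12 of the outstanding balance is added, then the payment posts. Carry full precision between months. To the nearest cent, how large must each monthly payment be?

Monthly rate r = 17.3%/12 = 1.44167% = 0.0144167.
Level-payment amortization: P = B₀·r / (1 − (1+r)^(−n)) = 6000.00·0.0144167 / (1 − 1.01442^(−36)).
Denominator 1 − (1+r)^(−36) = 0.402675312.
P = 86.5 / 0.402675312 ≈ 214.81.

$214.81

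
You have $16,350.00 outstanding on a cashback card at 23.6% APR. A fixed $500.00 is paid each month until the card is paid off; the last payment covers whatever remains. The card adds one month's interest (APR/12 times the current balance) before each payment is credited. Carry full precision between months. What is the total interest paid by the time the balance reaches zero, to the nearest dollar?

$10,101

Monthly rate r = 23.6%/12 = 1.96667% = 0.0196667.
Payoff takes n = ⌈−ln(1 − rB₀/P)/ln(1+r)⌉ = ⌈52.902⌉ = 53 payments; the last is $451.23.
Total paid = 52·$500.00 + $451.23 = $26,451.23.
Total interest = total paid − principal = $26,451.23 − $16,350.00 = $10,101.23.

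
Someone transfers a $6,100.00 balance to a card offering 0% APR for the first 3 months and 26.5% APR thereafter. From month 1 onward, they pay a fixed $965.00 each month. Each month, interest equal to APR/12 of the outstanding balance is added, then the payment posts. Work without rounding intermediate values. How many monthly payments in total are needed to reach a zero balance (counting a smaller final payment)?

Promo months 1–3 at r₀ = 0%/12 = 0; months 4+ at r₁ = 26.5%/12 = 0.0220833.
After month 3 (no interest yet): B = $6,100.00 − 3·$965.00 = $3,205.00.
Then at r₁ with $965.00/mo: n₂ = −ln(1 − r₁·B/P)/ln(1+r₁) ≈ 3.49 → 4 more payments.

7 payments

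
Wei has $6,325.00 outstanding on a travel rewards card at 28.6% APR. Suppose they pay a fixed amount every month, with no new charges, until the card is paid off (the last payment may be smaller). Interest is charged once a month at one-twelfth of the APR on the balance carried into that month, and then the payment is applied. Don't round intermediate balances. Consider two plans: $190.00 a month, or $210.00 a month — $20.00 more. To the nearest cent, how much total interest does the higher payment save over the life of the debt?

Monthly rate r = 28.6%/12 = 2.38333% = 0.0238333.
At $190.00/mo: n = ⌈−ln(1 − rB₀/P)/ln(1+r)⌉ = 67 payments (last $180.95); total interest = total paid − $6,325.00 = $6,395.95.
At $210.00/mo: 54 payments (last $151.38); total interest $4,956.38.
Interest saved = $6,395.95 − $4,956.38 = $1,439.57.

$1,439.57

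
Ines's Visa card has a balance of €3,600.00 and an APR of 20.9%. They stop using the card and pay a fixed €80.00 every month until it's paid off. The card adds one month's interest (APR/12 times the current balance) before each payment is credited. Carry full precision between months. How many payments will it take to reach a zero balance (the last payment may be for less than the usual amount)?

Monthly rate r = 20.9%/12 = 1.74167% = 0.0174167.
Recurrence: B ← B·(1+r) − €80.00.
Month 1: interest €62.70; balance after payment €3,582.70.
Month 2: interest €62.40; balance after payment €3,565.10.
Closed form: n = −ln(1 − rB₀/P)/ln(1+r) = −ln(0.21625)/ln(1.01742) ≈ 88.686, so the balance reaches zero during payment 89.

89 payments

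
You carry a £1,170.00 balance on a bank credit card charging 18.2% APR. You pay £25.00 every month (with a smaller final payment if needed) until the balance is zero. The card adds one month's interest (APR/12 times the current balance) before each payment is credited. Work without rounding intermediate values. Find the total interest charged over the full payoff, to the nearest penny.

£884.77

Monthly rate r = 18.2%/12 = 1.51667% = 0.0151667.
Payoff takes n = ⌈−ln(1 − rB₀/P)/ln(1+r)⌉ = ⌈82.190⌉ = 83 payments; the last is £4.77.
Total paid = 82·£25.00 + £4.77 = £2,054.77.
Total interest = total paid − principal = £2,054.77 − £1,170.00 = £884.77.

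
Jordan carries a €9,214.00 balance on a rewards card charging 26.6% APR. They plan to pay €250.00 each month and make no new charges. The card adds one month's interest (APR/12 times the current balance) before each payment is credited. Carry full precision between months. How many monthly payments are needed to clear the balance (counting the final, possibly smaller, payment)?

78 months

Monthly rate r = 26.6%/12 = 2.21667% = 0.0221667.
Recurrence: B ← B·(1+r) − €250.00.
Month 1: interest €204.24; balance after payment €9,168.24.
Month 2: interest €203.23; balance after payment €9,121.47.
Closed form: n = −ln(1 − rB₀/P)/ln(1+r) = −ln(0.18303)/ln(1.02217) ≈ 77.453, so the balance reaches zero during payment 78.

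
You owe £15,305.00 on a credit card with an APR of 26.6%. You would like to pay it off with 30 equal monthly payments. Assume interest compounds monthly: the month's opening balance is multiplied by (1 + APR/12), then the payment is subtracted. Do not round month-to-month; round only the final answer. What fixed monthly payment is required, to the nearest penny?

£703.89

Monthly rate r = 26.6%/12 = 2.21667% = 0.0221667.
Level-payment amortization: P = B₀·r / (1 − (1+r)^(−n)) = 15305.00·0.0221667 / (1 − 1.02217^(−30)).
Denominator 1 − (1+r)^(−30) = 0.481977563.
P = 339.261 / 0.481977563 ≈ 703.89.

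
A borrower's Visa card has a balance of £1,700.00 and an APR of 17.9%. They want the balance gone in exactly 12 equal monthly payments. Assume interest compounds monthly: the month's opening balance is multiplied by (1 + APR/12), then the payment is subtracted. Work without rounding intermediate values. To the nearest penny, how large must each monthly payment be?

Monthly rate r = 17.9%/12 = 1.49167% = 0.0149167.
Level-payment amortization: P = B₀·r / (1 − (1+r)^(−n)) = 1700.00·0.0149167 / (1 − 1.01492^(−12)).
Denominator 1 − (1+r)^(−12) = 0.162788111.
P = 25.3583 / 0.162788111 ≈ 155.78.

£155.78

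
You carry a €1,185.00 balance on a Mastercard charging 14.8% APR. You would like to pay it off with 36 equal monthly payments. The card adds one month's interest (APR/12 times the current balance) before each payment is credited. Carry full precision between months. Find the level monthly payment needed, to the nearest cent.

Monthly rate r = 14.8%/12 = 1.23333% = 0.0123333.
Level-payment amortization: P = B₀·r / (1 − (1+r)^(−n)) = 1185.00·0.0123333 / (1 − 1.01233^(−36)).
Denominator 1 − (1+r)^(−36) = 0.356790188.
P = 14.615 / 0.356790188 ≈ 40.96.

€40.96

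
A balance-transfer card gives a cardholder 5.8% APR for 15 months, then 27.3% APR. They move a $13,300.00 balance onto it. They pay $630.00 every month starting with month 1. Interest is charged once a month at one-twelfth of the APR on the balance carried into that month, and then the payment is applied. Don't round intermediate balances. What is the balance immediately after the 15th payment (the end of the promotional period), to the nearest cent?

$4,521.05

Promo months 1–15 at r₀ = 5.8%/12 = 0.00483333; months 16+ at r₁ = 27.3%/12 = 0.02275.
After month 15: iterate B ← B·(1+r₀) − $630.00 for 15 months → $4,521.05.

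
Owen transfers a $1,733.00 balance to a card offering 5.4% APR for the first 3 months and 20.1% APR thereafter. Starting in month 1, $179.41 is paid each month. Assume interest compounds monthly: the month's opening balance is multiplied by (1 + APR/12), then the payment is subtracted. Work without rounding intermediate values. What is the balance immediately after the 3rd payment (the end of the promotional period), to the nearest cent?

Promo months 1–3 at r₀ = 5.4%/12 = 0.0045; months 4+ at r₁ = 20.1%/12 = 0.01675.
After month 3: iterate B ← B·(1+r₀) − $179.41 for 3 months → $1,215.85.

$1,215.85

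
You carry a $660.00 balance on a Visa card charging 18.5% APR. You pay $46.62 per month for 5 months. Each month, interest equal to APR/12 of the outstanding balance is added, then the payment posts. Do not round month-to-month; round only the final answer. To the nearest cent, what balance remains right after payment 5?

Monthly rate r = 18.5%/12 = 1.54167% = 0.0154167.
Each month: B ← B·(1+r) − $46.62.
Month 1: interest $10.18; balance after payment $623.55.
Month 2: interest $9.61; balance after payment $586.55.
Month 3: interest $9.04; balance after payment $548.97.
Month 4: interest $8.46; balance after payment $510.81.
Month 5: interest $7.88; balance after payment $472.07.

$472.07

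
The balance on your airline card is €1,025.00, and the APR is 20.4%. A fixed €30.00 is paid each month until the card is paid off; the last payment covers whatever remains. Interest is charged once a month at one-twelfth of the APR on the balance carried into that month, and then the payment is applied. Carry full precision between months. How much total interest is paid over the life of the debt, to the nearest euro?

Monthly rate r = 20.4%/12 = 1.7% = 0.017.
Payoff takes n = ⌈−ln(1 − rB₀/P)/ln(1+r)⌉ = ⌈51.580⌉ = 52 payments; the last is €17.46.
Total paid = 51·€30.00 + €17.46 = €1,547.46.
Total interest = total paid − principal = €1,547.46 − €1,025.00 = €522.46.

€522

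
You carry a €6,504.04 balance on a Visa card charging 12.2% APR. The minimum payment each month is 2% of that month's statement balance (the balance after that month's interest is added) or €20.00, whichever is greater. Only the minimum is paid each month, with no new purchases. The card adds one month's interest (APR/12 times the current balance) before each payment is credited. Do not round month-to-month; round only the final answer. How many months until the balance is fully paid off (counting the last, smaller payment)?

Monthly rate r = 12.2%/12 = 1.01667% = 0.0101667.
While 2% of the post-interest balance exceeds €20.00, each month B ← (B·(1+r))·(1 − 0.02), i.e. B shrinks by the factor (1+r)·0.98 = 0.98996.
This holds for months 1–187. Entering month 188 the balance is €986.18; 2% of the post-interest balance is now below €20.00, so the flat €20.00 minimum applies from here.
From month 188 a fixed €20.00 at rate r clears €986.18 in 69 more payments. Total: 187 + 69 = 256 months.

256 months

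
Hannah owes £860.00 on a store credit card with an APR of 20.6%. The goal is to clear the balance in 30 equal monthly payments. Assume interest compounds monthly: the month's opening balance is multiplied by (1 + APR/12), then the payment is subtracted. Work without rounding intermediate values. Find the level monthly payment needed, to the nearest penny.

£36.92

Monthly rate r = 20.6%/12 = 1.71667% = 0.0171667.
Level-payment amortization: P = B₀·r / (1 − (1+r)^(−n)) = 860.00·0.0171667 / (1 − 1.01717^(−30)).
Denominator 1 − (1+r)^(−30) = 0.399882332.
P = 14.7633 / 0.399882332 ≈ 36.92.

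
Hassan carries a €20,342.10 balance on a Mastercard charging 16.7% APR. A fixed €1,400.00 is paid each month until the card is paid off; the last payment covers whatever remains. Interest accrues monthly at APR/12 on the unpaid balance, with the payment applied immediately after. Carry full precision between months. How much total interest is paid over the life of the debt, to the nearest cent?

€2,544.15

Monthly rate r = 16.7%/12 = 1.39167% = 0.0139167.
Payoff takes n = ⌈−ln(1 − rB₀/P)/ln(1+r)⌉ = ⌈16.346⌉ = 17 payments; the last is €486.25.
Total paid = 16·€1,400.00 + €486.25 = €22,886.25.
Total interest = total paid − principal = €22,886.25 − €20,342.10 = €2,544.15.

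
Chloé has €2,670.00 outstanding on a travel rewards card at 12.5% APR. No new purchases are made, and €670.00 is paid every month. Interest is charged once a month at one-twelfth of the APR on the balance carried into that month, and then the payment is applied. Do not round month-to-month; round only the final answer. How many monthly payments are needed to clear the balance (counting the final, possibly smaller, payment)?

5 payments

Monthly rate r = 12.5%/12 = 1.04167% = 0.0104167.
Recurrence: B ← B·(1+r) − €670.00.
Month 1: interest €27.81; balance after payment €2,027.81.
Month 2: interest €21.12; balance after payment €1,378.94.
Month 3: interest €14.36; balance after payment €723.30.
Month 4: interest €7.53; balance after payment €60.83.
Month 5: interest €0.63; balance after payment €0.00.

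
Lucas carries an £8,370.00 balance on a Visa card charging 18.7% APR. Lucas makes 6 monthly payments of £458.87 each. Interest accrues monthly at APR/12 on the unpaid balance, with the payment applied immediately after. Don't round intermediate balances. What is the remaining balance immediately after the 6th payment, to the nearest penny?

£6,320.99

Monthly rate r = 18.7%/12 = 1.55833% = 0.0155833.
Each month: B ← B·(1+r) − £458.87.
Month 1: interest £130.43; balance after payment £8,041.56.
Month 2: interest £125.31; balance after payment £7,708.01.
Month 3: interest £120.12; balance after payment £7,369.25.
Month 4: interest £114.84; balance after payment £7,025.22.
Month 5: interest £109.48; balance after payment £6,675.83.
Month 6: interest £104.03; balance after payment £6,320.99.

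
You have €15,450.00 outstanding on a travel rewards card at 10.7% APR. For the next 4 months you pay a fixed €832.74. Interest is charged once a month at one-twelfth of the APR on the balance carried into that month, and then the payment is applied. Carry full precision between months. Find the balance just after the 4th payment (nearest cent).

€12,632.69

Monthly rate r = 10.7%/12 = 0.891667% = 0.00891667.
Each month: B ← B·(1+r) − €832.74.
Month 1: interest €137.76; balance after payment €14,755.02.
Month 2: interest €131.57; balance after payment €14,053.85.
Month 3: interest €125.31; balance after payment €13,346.42.
Month 4: interest €119.01; balance after payment €12,632.69.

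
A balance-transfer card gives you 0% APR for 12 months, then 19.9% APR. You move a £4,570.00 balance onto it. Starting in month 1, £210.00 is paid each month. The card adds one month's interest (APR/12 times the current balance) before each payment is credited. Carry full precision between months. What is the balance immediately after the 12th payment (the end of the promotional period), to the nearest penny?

£2,050.00

Promo months 1–12 at r₀ = 0%/12 = 0; months 13+ at r₁ = 19.9%/12 = 0.0165833.
After month 12 (no interest yet): B = £4,570.00 − 12·£210.00 = £2,050.00.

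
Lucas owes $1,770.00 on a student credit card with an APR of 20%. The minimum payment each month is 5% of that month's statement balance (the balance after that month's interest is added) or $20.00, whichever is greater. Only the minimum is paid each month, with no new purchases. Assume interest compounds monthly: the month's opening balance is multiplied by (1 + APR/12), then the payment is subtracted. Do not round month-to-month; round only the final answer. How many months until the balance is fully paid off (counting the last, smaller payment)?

68 months

Monthly rate r = 20%/12 = 1.66667% = 0.0166667.
While 5% of the post-interest balance exceeds $20.00, each month B ← (B·(1+r))·(1 − 0.05), i.e. B shrinks by the factor (1+r)·0.95 = 0.96583.
This holds for months 1–44. Entering month 45 the balance is $383.42; 5% of the post-interest balance is now below $20.00, so the flat $20.00 minimum applies from here.
From month 45 a fixed $20.00 at rate r clears $383.42 in 24 more payments. Total: 44 + 24 = 68 months.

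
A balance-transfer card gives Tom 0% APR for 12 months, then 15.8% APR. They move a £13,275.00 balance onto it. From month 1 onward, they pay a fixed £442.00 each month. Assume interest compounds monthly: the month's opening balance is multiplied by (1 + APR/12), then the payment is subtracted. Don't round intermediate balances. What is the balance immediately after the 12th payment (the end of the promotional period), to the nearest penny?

Promo months 1–12 at r₀ = 0%/12 = 0; months 13+ at r₁ = 15.8%/12 = 0.0131667.
After month 12 (no interest yet): B = £13,275.00 − 12·£442.00 = £7,971.00.

£7,971.00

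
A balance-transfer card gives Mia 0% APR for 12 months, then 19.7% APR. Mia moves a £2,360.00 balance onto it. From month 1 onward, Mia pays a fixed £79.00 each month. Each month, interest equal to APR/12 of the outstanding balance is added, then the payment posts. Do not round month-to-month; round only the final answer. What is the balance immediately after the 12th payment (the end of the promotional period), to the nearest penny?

£1,412.00

Promo months 1–12 at r₀ = 0%/12 = 0; months 13+ at r₁ = 19.7%/12 = 0.0164167.
After month 12 (no interest yet): B = £2,360.00 − 12·£79.00 = £1,412.00.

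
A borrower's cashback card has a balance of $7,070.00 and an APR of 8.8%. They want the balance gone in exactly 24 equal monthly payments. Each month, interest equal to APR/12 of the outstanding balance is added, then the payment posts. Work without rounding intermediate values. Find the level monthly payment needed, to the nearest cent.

$322.34

Monthly rate r = 8.8%/12 = 0.733333% = 0.00733333.
Level-payment amortization: P = B₀·r / (1 − (1+r)^(−n)) = 7070.00·0.00733333 / (1 − 1.00733^(−24)).
Denominator 1 − (1+r)^(−24) = 0.160843287.
P = 51.8467 / 0.160843287 ≈ 322.34.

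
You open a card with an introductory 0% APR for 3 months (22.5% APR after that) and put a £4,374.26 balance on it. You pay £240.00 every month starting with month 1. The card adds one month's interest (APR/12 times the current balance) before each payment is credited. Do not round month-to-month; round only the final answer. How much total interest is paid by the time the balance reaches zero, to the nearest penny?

Promo months 1–3 at r₀ = 0%/12 = 0; months 4+ at r₁ = 22.5%/12 = 0.01875.
After month 3 (no interest yet): B = £4,374.26 − 3·£240.00 = £3,654.26.
Then at r₁ with £240.00/mo: n₂ = −ln(1 − r₁·B/P)/ln(1+r₁) ≈ 18.10 → 19 more payments.
Total paid = 21·£240.00 + £23.22 = £5,063.22; interest = £5,063.22 − £4,374.26 = £688.96.

£688.96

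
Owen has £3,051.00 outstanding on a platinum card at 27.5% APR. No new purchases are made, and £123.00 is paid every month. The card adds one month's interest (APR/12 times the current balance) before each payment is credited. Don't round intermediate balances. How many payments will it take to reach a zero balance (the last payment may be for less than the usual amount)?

Monthly rate r = 27.5%/12 = 2.29167% = 0.0229167.
Recurrence: B ← B·(1+r) − £123.00.
Month 1: interest £69.92; balance after payment £2,997.92.
Month 2: interest £68.70; balance after payment £2,943.62.
Closed form: n = −ln(1 − rB₀/P)/ln(1+r) = −ln(0.43155)/ln(1.02292) ≈ 37.089, so the balance reaches zero during payment 38.

38 months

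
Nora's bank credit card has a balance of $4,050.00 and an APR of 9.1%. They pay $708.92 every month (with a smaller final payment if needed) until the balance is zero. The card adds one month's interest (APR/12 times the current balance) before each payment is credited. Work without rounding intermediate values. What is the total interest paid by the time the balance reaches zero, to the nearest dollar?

Monthly rate r = 9.1%/12 = 0.758333% = 0.00758333.
Payoff takes n = ⌈−ln(1 − rB₀/P)/ln(1+r)⌉ = ⌈5.862⌉ = 6 payments; the last is $611.74.
Total paid = 5·$708.92 + $611.74 = $4,156.34.
Total interest = total paid − principal = $4,156.34 − $4,050.00 = $106.34.

$106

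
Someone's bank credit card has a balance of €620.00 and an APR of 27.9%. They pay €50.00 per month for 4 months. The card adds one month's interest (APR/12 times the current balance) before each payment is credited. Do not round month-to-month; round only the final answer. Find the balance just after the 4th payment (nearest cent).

€472.62

Monthly rate r = 27.9%/12 = 2.325% = 0.02325.
Each month: B ← B·(1+r) − €50.00.
Month 1: interest €14.41; balance after payment €584.41.
Month 2: interest €13.59; balance after payment €548.00.
Month 3: interest €12.74; balance after payment €510.74.
Month 4: interest €11.87; balance after payment €472.62.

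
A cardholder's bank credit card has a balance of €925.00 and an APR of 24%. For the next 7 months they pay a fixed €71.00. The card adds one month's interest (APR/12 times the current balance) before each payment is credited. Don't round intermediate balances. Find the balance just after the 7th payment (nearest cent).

€534.70

Monthly rate r = 24%/12 = 2% = 0.02.
Each month: B ← B·(1+r) − €71.00.
Month 1: interest €18.50; balance after payment €872.50.
Month 2: interest €17.45; balance after payment €818.95.
Month 3: interest €16.38; balance after payment €764.33.
Month 4: interest €15.29; balance after payment €708.62.
Month 5: interest €14.17; balance after payment €651.79.
Month 6: interest €13.04; balance after payment €593.82.
Month 7: interest €11.88; balance after payment €534.70.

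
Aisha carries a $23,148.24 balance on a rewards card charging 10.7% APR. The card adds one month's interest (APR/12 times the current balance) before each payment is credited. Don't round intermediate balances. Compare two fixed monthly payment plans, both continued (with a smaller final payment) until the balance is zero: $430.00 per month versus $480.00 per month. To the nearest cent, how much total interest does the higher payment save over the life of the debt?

Monthly rate r = 10.7%/12 = 0.891667% = 0.00891667.
At $430.00/mo: n = ⌈−ln(1 − rB₀/P)/ln(1+r)⌉ = 74 payments (last $287.07); total interest = total paid − $23,148.24 = $8,528.83.
At $480.00/mo: 64 payments (last $156.05); total interest $7,247.81.
Interest saved = $8,528.83 − $7,247.81 = $1,281.02.

$1,281.02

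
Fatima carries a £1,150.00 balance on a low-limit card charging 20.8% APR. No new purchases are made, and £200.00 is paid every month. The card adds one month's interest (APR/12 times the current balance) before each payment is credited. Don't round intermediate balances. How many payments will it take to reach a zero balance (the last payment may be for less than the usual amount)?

7 payments

Monthly rate r = 20.8%/12 = 1.73333% = 0.0173333.
Recurrence: B ← B·(1+r) − £200.00.
Month 1: interest £19.93; balance after payment £969.93.
Month 2: interest £16.81; balance after payment £786.75.
Closed form: n = −ln(1 − rB₀/P)/ln(1+r) = −ln(0.90033)/ln(1.01733) ≈ 6.109, so the balance reaches zero during payment 7.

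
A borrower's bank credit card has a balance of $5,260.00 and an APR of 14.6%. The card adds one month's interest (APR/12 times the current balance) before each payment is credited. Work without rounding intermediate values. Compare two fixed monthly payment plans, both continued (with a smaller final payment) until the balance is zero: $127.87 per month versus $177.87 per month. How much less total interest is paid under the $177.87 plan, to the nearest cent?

$780.02

Monthly rate r = 14.6%/12 = 1.21667% = 0.0121667.
At $127.87/mo: n = ⌈−ln(1 − rB₀/P)/ln(1+r)⌉ = 58 payments (last $50.91); total interest = total paid − $5,260.00 = $2,079.50.
At $177.87/mo: 37 payments (last $156.16); total interest $1,299.48.
Interest saved = $2,079.50 − $1,299.48 = $780.02.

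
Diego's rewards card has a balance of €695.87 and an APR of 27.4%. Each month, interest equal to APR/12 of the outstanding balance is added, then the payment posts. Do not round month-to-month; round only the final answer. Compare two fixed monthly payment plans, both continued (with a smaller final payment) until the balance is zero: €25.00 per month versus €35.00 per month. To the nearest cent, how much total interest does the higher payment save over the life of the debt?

€179.69

Monthly rate r = 27.4%/12 = 2.28333% = 0.0228333.
At €25.00/mo: n = ⌈−ln(1 − rB₀/P)/ln(1+r)⌉ = 45 payments (last €17.81); total interest = total paid − €695.87 = €421.94.
At €35.00/mo: 27 payments (last €28.12); total interest €242.25.
Interest saved = €421.94 − €242.25 = €179.69.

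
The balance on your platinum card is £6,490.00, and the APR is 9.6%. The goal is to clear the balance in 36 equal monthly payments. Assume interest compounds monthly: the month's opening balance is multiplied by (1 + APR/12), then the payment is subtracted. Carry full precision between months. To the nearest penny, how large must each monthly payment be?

Monthly rate r = 9.6%/12 = 0.8% = 0.008.
Level-payment amortization: P = B₀·r / (1 − (1+r)^(−n)) = 6490.00·0.008 / (1 − 1.008^(−36)).
Denominator 1 − (1+r)^(−36) = 0.249378769.
P = 51.92 / 0.249378769 ≈ 208.20.

£208.20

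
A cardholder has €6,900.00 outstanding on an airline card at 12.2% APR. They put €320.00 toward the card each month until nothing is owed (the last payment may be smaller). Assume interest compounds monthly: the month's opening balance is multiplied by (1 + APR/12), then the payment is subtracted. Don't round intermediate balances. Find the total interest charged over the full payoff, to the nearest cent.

€928.84

Monthly rate r = 12.2%/12 = 1.01667% = 0.0101667.
Payoff takes n = ⌈−ln(1 − rB₀/P)/ln(1+r)⌉ = ⌈24.464⌉ = 25 payments; the last is €148.84.
Total paid = 24·€320.00 + €148.84 = €7,828.84.
Total interest = total paid − principal = €7,828.84 − €6,900.00 = €928.84.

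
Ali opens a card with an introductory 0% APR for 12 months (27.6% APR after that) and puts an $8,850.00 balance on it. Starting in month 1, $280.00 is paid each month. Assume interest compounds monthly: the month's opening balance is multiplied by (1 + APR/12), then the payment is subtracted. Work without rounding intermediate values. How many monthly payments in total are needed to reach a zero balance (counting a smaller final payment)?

Promo months 1–12 at r₀ = 0%/12 = 0; months 13+ at r₁ = 27.6%/12 = 0.023.
After month 12 (no interest yet): B = $8,850.00 − 12·$280.00 = $5,490.00.
Then at r₁ with $280.00/mo: n₂ = −ln(1 − r₁·B/P)/ln(1+r₁) ≈ 26.37 → 27 more payments.

39 months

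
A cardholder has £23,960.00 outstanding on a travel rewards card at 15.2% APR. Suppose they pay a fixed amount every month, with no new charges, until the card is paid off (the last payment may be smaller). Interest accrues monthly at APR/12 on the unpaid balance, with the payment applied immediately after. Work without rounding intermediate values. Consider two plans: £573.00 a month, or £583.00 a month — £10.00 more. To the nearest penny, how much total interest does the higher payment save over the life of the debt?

Monthly rate r = 15.2%/12 = 1.26667% = 0.0126667.
At £573.00/mo: n = ⌈−ln(1 − rB₀/P)/ln(1+r)⌉ = 60 payments (last £530.71); total interest = total paid − £23,960.00 = £10,377.71.
At £583.00/mo: 59 payments (last £237.49); total interest £10,091.49.
Interest saved = £10,377.71 − £10,091.49 = £286.22.

£286.22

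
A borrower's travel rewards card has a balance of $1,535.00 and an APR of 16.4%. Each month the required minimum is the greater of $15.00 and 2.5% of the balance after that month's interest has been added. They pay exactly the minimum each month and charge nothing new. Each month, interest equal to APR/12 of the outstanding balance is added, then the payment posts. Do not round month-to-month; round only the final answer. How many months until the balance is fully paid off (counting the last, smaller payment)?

139 months

Monthly rate r = 16.4%/12 = 1.36667% = 0.0136667.
While 2.5% of the post-interest balance exceeds $15.00, each month B ← (B·(1+r))·(1 − 0.025), i.e. B shrinks by the factor (1+r)·0.975 = 0.98833.
This holds for months 1–82. Entering month 83 the balance is $585.99; 2.5% of the post-interest balance is now below $15.00, so the flat $15.00 minimum applies from here.
From month 83 a fixed $15.00 at rate r clears $585.99 in 57 more payments. Total: 82 + 57 = 139 months.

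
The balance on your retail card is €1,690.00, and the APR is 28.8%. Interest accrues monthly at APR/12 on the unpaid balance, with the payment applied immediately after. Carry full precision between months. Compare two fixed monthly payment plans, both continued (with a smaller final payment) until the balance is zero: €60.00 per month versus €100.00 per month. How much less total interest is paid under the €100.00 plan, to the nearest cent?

Monthly rate r = 28.8%/12 = 2.4% = 0.024.
At €60.00/mo: n = ⌈−ln(1 − rB₀/P)/ln(1+r)⌉ = 48 payments (last €31.38); total interest = total paid − €1,690.00 = €1,161.38.
At €100.00/mo: 22 payments (last €93.49); total interest €503.49.
Interest saved = €1,161.38 − €503.49 = €657.89.

€657.89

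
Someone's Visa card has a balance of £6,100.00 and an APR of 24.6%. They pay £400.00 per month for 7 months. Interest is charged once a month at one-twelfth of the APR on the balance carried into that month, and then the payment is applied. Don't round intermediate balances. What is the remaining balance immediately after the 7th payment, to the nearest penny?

£4,052.86

Monthly rate r = 24.6%/12 = 2.05% = 0.0205.
Each month: B ← B·(1+r) − £400.00.
Month 1: interest £125.05; balance after payment £5,825.05.
Month 2: interest £119.41; balance after payment £5,544.46.
Month 3: interest £113.66; balance after payment £5,258.13.
Month 4: interest £107.79; balance after payment £4,965.92.
Month 5: interest £101.80; balance after payment £4,667.72.
Month 6: interest £95.69; balance after payment £4,363.41.
Month 7: interest £89.45; balance after payment £4,052.86.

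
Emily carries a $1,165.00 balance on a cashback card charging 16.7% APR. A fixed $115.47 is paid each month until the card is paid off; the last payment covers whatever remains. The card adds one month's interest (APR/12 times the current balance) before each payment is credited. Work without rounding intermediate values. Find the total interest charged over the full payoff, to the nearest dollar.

$99

Monthly rate r = 16.7%/12 = 1.39167% = 0.0139167.
Payoff takes n = ⌈−ln(1 − rB₀/P)/ln(1+r)⌉ = ⌈10.947⌉ = 11 payments; the last is $109.41.
Total paid = 10·$115.47 + $109.41 = $1,264.11.
Total interest = total paid − principal = $1,264.11 − $1,165.00 = $99.11.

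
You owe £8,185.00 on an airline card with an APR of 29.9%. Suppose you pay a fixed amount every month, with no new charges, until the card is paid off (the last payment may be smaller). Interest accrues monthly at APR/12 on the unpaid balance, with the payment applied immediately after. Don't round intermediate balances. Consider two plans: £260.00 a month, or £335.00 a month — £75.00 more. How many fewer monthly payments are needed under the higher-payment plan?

Monthly rate r = 29.9%/12 = 2.49167% = 0.0249167.
At £260.00/mo: n = ⌈−ln(1 − rB₀/P)/ln(1+r)⌉ = 63 payments (last £89.57); total interest = total paid − £8,185.00 = £8,024.57.
At £335.00/mo: 39 payments (last £44.96); total interest £4,589.96.
Payments saved = 63 − 39 = 24.

24 fewer payments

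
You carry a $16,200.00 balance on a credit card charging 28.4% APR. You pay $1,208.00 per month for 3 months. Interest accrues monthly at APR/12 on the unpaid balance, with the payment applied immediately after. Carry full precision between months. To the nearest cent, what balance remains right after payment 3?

Monthly rate r = 28.4%/12 = 2.36667% = 0.0236667.
Each month: B ← B·(1+r) − $1,208.00.
Month 1: interest $383.40; balance after payment $15,375.40.
Month 2: interest $363.88; balance after payment $14,531.28.
Month 3: interest $343.91; balance after payment $13,667.19.

$13,667.19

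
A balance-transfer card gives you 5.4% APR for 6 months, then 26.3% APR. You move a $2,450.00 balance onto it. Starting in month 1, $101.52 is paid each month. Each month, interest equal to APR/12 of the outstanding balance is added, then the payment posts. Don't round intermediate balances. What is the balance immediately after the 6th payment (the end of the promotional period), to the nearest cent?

Promo months 1–6 at r₀ = 5.4%/12 = 0.0045; months 7+ at r₁ = 26.3%/12 = 0.0219167.
After month 6: iterate B ← B·(1+r₀) − $101.52 for 6 months → $1,900.88.

$1,900.88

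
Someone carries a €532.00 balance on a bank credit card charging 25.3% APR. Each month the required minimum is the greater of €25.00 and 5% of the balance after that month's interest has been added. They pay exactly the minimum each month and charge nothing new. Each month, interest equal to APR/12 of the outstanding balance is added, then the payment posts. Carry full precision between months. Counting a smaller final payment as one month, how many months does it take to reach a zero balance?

29 months

Monthly rate r = 25.3%/12 = 2.10833% = 0.0210833.
While 5% of the post-interest balance exceeds €25.00, each month B ← (B·(1+r))·(1 − 0.05), i.e. B shrinks by the factor (1+r)·0.95 = 0.97003.
This holds for months 1–3. Entering month 4 the balance is €485.59; 5% of the post-interest balance is now below €25.00, so the flat €25.00 minimum applies from here.
From month 4 a fixed €25.00 at rate r clears €485.59 in 26 more payments. Total: 3 + 26 = 29 months.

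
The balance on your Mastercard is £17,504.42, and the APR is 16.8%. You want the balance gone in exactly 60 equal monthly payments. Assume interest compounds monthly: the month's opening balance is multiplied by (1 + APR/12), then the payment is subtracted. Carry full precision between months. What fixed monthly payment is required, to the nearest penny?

£433.15

Monthly rate r = 16.8%/12 = 1.4% = 0.014.
Level-payment amortization: P = B₀·r / (1 − (1+r)^(−n)) = 17504.42·0.014 / (1 − 1.014^(−60)).
Denominator 1 − (1+r)^(−60) = 0.565767125.
P = 245.062 / 0.565767125 ≈ 433.15.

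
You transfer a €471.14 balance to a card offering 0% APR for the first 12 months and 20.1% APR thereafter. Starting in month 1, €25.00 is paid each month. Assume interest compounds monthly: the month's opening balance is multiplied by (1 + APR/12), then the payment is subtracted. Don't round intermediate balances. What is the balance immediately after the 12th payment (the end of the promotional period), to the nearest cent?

Promo months 1–12 at r₀ = 0%/12 = 0; months 13+ at r₁ = 20.1%/12 = 0.01675.
After month 12 (no interest yet): B = €471.14 − 12·€25.00 = €171.14.

€171.14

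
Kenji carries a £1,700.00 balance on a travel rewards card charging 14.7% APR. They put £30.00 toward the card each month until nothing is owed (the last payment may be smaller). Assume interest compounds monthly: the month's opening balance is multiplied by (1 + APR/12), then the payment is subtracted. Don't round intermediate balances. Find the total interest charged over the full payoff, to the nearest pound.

£1,219

Monthly rate r = 14.7%/12 = 1.225% = 0.01225.
Payoff takes n = ⌈−ln(1 − rB₀/P)/ln(1+r)⌉ = ⌈97.303⌉ = 98 payments; the last is £9.12.
Total paid = 97·£30.00 + £9.12 = £2,919.12.
Total interest = total paid − principal = £2,919.12 − £1,700.00 = £1,219.12.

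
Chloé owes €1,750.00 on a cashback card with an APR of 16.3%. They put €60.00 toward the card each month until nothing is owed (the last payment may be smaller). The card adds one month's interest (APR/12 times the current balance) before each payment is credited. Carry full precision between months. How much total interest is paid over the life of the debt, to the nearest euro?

€494

Monthly rate r = 16.3%/12 = 1.35833% = 0.0135833.
Payoff takes n = ⌈−ln(1 − rB₀/P)/ln(1+r)⌉ = ⌈37.391⌉ = 38 payments; the last is €23.57.
Total paid = 37·€60.00 + €23.57 = €2,243.57.
Total interest = total paid − principal = €2,243.57 − €1,750.00 = €493.57.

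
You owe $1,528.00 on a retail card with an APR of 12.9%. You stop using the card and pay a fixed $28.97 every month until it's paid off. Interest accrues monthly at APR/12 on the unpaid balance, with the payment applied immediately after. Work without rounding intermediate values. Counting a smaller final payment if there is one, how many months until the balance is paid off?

Monthly rate r = 12.9%/12 = 1.075% = 0.01075.
Recurrence: B ← B·(1+r) − $28.97.
Month 1: interest $16.43; balance after payment $1,515.46.
Month 2: interest $16.29; balance after payment $1,502.78.
Closed form: n = −ln(1 − rB₀/P)/ln(1+r) = −ln(0.433)/ln(1.01075) ≈ 78.280, so the balance reaches zero during payment 79.

79 months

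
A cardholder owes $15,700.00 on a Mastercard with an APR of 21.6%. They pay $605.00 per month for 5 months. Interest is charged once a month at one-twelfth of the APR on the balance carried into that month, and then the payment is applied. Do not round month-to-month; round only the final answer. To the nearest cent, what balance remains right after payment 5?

$14,028.91

Monthly rate r = 21.6%/12 = 1.8% = 0.018.
Each month: B ← B·(1+r) − $605.00.
Month 1: interest $282.60; balance after payment $15,377.60.
Month 2: interest $276.80; balance after payment $15,049.40.
Month 3: interest $270.89; balance after payment $14,715.29.
Month 4: interest $264.88; balance after payment $14,375.16.
Month 5: interest $258.75; balance after payment $14,028.91.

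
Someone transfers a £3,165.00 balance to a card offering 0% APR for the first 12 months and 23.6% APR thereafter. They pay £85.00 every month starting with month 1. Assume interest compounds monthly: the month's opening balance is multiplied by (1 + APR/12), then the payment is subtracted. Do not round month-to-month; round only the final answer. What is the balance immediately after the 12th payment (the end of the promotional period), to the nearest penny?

Promo months 1–12 at r₀ = 0%/12 = 0; months 13+ at r₁ = 23.6%/12 = 0.0196667.
After month 12 (no interest yet): B = £3,165.00 − 12·£85.00 = £2,145.00.

£2,145.00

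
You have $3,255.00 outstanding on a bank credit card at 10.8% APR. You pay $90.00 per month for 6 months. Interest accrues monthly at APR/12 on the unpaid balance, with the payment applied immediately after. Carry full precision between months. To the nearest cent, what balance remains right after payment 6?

$2,882.48

Monthly rate r = 10.8%/12 = 0.9% = 0.009.
Each month: B ← B·(1+r) − $90.00.
Month 1: interest $29.30; balance after payment $3,194.30.
Month 2: interest $28.75; balance after payment $3,133.04.
Month 3: interest $28.20; balance after payment $3,071.24.
Month 4: interest $27.64; balance after payment $3,008.88.
Month 5: interest $27.08; balance after payment $2,945.96.
Month 6: interest $26.51; balance after payment $2,882.48.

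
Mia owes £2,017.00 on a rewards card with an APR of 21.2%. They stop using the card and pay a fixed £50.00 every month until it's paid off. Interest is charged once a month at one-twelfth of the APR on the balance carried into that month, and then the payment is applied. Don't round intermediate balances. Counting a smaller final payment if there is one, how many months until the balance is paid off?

72 payments

Monthly rate r = 21.2%/12 = 1.76667% = 0.0176667.
Recurrence: B ← B·(1+r) − £50.00.
Month 1: interest £35.63; balance after payment £2,002.63.
Month 2: interest £35.38; balance after payment £1,988.01.
Closed form: n = −ln(1 − rB₀/P)/ln(1+r) = −ln(0.28733)/ln(1.01767) ≈ 71.214, so the balance reaches zero during payment 72.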